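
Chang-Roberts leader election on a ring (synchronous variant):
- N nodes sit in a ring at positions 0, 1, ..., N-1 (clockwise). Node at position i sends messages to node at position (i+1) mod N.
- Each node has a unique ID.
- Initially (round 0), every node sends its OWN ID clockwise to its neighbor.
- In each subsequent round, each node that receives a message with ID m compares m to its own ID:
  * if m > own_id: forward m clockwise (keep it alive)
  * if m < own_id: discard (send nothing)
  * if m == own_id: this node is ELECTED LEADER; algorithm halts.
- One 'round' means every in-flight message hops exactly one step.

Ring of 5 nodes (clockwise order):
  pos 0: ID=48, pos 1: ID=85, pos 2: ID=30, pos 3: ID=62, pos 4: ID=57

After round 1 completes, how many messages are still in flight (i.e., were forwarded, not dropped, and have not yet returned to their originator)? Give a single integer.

Answer: 3

Derivation:
Round 1: pos1(id85) recv 48: drop; pos2(id30) recv 85: fwd; pos3(id62) recv 30: drop; pos4(id57) recv 62: fwd; pos0(id48) recv 57: fwd
After round 1: 3 messages still in flight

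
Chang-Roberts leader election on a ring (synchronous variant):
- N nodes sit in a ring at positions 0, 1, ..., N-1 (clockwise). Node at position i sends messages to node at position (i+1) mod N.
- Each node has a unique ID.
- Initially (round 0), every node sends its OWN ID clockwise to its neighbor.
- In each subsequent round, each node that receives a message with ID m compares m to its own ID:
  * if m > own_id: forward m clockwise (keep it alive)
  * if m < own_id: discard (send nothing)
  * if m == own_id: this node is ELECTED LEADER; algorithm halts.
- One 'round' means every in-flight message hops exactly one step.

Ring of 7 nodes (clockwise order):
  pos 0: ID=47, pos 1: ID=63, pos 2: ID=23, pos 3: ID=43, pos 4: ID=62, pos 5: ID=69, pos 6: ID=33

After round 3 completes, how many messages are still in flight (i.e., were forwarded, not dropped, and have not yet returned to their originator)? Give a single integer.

Round 1: pos1(id63) recv 47: drop; pos2(id23) recv 63: fwd; pos3(id43) recv 23: drop; pos4(id62) recv 43: drop; pos5(id69) recv 62: drop; pos6(id33) recv 69: fwd; pos0(id47) recv 33: drop
Round 2: pos3(id43) recv 63: fwd; pos0(id47) recv 69: fwd
Round 3: pos4(id62) recv 63: fwd; pos1(id63) recv 69: fwd
After round 3: 2 messages still in flight

Answer: 2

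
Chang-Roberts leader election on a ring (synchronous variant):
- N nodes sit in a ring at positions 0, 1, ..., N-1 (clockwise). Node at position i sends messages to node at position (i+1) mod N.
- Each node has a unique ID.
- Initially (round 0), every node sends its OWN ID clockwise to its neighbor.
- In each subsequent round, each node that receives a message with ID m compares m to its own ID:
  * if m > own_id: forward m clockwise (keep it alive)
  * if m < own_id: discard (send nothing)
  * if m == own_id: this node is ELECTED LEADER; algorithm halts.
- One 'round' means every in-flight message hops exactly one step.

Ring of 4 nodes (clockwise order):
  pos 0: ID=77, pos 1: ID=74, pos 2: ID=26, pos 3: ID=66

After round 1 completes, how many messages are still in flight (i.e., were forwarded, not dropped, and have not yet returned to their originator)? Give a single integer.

Round 1: pos1(id74) recv 77: fwd; pos2(id26) recv 74: fwd; pos3(id66) recv 26: drop; pos0(id77) recv 66: drop
After round 1: 2 messages still in flight

Answer: 2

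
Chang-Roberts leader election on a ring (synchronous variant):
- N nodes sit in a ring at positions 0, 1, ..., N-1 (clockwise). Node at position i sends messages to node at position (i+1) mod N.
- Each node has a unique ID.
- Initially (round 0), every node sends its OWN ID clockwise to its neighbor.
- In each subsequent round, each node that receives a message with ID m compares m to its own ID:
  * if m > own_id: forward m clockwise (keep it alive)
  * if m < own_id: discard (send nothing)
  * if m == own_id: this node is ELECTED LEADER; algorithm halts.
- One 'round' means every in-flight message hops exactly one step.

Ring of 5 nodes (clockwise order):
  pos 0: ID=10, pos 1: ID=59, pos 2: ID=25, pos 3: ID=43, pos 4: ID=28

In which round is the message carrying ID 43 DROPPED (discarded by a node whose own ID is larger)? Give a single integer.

Answer: 3

Derivation:
Round 1: pos1(id59) recv 10: drop; pos2(id25) recv 59: fwd; pos3(id43) recv 25: drop; pos4(id28) recv 43: fwd; pos0(id10) recv 28: fwd
Round 2: pos3(id43) recv 59: fwd; pos0(id10) recv 43: fwd; pos1(id59) recv 28: drop
Round 3: pos4(id28) recv 59: fwd; pos1(id59) recv 43: drop
Round 4: pos0(id10) recv 59: fwd
Round 5: pos1(id59) recv 59: ELECTED
Message ID 43 originates at pos 3; dropped at pos 1 in round 3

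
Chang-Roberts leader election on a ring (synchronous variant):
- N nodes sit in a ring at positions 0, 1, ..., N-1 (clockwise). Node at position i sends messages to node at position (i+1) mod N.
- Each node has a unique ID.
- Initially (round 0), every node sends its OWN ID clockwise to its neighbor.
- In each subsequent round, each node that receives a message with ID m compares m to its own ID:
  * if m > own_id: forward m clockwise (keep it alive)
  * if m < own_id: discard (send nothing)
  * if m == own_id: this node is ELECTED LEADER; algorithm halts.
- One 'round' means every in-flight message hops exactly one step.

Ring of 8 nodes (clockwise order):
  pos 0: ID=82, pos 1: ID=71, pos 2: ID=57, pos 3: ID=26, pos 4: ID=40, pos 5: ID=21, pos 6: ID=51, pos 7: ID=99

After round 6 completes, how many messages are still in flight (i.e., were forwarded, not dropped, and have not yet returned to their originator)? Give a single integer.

Round 1: pos1(id71) recv 82: fwd; pos2(id57) recv 71: fwd; pos3(id26) recv 57: fwd; pos4(id40) recv 26: drop; pos5(id21) recv 40: fwd; pos6(id51) recv 21: drop; pos7(id99) recv 51: drop; pos0(id82) recv 99: fwd
Round 2: pos2(id57) recv 82: fwd; pos3(id26) recv 71: fwd; pos4(id40) recv 57: fwd; pos6(id51) recv 40: drop; pos1(id71) recv 99: fwd
Round 3: pos3(id26) recv 82: fwd; pos4(id40) recv 71: fwd; pos5(id21) recv 57: fwd; pos2(id57) recv 99: fwd
Round 4: pos4(id40) recv 82: fwd; pos5(id21) recv 71: fwd; pos6(id51) recv 57: fwd; pos3(id26) recv 99: fwd
Round 5: pos5(id21) recv 82: fwd; pos6(id51) recv 71: fwd; pos7(id99) recv 57: drop; pos4(id40) recv 99: fwd
Round 6: pos6(id51) recv 82: fwd; pos7(id99) recv 71: drop; pos5(id21) recv 99: fwd
After round 6: 2 messages still in flight

Answer: 2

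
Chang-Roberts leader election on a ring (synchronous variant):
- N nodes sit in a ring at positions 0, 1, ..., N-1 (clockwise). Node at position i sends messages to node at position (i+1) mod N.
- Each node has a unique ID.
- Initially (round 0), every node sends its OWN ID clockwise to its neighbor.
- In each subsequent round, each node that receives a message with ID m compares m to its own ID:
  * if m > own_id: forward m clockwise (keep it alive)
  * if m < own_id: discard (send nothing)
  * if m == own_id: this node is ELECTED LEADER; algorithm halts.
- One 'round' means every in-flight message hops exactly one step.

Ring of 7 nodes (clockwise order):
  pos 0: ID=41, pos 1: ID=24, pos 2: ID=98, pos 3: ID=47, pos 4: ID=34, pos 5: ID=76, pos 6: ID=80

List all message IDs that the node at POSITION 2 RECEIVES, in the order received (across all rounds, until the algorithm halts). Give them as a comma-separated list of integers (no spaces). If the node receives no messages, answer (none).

Answer: 24,41,80,98

Derivation:
Round 1: pos1(id24) recv 41: fwd; pos2(id98) recv 24: drop; pos3(id47) recv 98: fwd; pos4(id34) recv 47: fwd; pos5(id76) recv 34: drop; pos6(id80) recv 76: drop; pos0(id41) recv 80: fwd
Round 2: pos2(id98) recv 41: drop; pos4(id34) recv 98: fwd; pos5(id76) recv 47: drop; pos1(id24) recv 80: fwd
Round 3: pos5(id76) recv 98: fwd; pos2(id98) recv 80: drop
Round 4: pos6(id80) recv 98: fwd
Round 5: pos0(id41) recv 98: fwd
Round 6: pos1(id24) recv 98: fwd
Round 7: pos2(id98) recv 98: ELECTED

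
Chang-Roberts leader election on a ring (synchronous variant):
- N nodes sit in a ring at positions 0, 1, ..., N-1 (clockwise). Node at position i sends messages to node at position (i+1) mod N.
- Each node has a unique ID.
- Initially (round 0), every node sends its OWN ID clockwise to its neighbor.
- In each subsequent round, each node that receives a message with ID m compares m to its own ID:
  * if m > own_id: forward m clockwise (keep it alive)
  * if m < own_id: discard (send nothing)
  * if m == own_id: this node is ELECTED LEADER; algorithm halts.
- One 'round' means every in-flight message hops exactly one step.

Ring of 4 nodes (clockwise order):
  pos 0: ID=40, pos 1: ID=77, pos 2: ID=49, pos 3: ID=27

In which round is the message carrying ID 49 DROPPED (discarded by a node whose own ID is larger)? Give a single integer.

Answer: 3

Derivation:
Round 1: pos1(id77) recv 40: drop; pos2(id49) recv 77: fwd; pos3(id27) recv 49: fwd; pos0(id40) recv 27: drop
Round 2: pos3(id27) recv 77: fwd; pos0(id40) recv 49: fwd
Round 3: pos0(id40) recv 77: fwd; pos1(id77) recv 49: drop
Round 4: pos1(id77) recv 77: ELECTED
Message ID 49 originates at pos 2; dropped at pos 1 in round 3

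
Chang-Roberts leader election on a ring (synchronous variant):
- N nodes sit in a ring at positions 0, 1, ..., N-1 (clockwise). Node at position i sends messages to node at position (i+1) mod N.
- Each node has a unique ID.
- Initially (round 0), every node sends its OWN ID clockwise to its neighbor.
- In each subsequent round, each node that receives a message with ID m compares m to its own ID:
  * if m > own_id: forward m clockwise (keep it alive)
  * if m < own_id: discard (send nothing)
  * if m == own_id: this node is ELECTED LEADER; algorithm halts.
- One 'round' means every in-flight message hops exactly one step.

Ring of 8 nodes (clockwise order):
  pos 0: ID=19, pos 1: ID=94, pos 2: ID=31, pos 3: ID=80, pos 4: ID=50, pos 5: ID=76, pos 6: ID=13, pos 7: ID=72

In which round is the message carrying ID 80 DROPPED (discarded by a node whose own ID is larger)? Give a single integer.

Round 1: pos1(id94) recv 19: drop; pos2(id31) recv 94: fwd; pos3(id80) recv 31: drop; pos4(id50) recv 80: fwd; pos5(id76) recv 50: drop; pos6(id13) recv 76: fwd; pos7(id72) recv 13: drop; pos0(id19) recv 72: fwd
Round 2: pos3(id80) recv 94: fwd; pos5(id76) recv 80: fwd; pos7(id72) recv 76: fwd; pos1(id94) recv 72: drop
Round 3: pos4(id50) recv 94: fwd; pos6(id13) recv 80: fwd; pos0(id19) recv 76: fwd
Round 4: pos5(id76) recv 94: fwd; pos7(id72) recv 80: fwd; pos1(id94) recv 76: drop
Round 5: pos6(id13) recv 94: fwd; pos0(id19) recv 80: fwd
Round 6: pos7(id72) recv 94: fwd; pos1(id94) recv 80: drop
Round 7: pos0(id19) recv 94: fwd
Round 8: pos1(id94) recv 94: ELECTED
Message ID 80 originates at pos 3; dropped at pos 1 in round 6

Answer: 6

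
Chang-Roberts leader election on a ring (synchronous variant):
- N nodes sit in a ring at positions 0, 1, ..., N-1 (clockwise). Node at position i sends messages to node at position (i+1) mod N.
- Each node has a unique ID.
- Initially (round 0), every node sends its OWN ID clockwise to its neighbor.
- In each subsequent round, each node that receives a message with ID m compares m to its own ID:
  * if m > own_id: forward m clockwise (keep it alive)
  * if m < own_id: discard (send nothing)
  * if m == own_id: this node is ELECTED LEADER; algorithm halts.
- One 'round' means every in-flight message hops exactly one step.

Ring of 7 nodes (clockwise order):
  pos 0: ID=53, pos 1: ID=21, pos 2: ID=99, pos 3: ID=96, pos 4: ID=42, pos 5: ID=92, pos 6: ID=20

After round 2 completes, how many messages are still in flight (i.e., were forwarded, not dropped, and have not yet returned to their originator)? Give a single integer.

Answer: 3

Derivation:
Round 1: pos1(id21) recv 53: fwd; pos2(id99) recv 21: drop; pos3(id96) recv 99: fwd; pos4(id42) recv 96: fwd; pos5(id92) recv 42: drop; pos6(id20) recv 92: fwd; pos0(id53) recv 20: drop
Round 2: pos2(id99) recv 53: drop; pos4(id42) recv 99: fwd; pos5(id92) recv 96: fwd; pos0(id53) recv 92: fwd
After round 2: 3 messages still in flight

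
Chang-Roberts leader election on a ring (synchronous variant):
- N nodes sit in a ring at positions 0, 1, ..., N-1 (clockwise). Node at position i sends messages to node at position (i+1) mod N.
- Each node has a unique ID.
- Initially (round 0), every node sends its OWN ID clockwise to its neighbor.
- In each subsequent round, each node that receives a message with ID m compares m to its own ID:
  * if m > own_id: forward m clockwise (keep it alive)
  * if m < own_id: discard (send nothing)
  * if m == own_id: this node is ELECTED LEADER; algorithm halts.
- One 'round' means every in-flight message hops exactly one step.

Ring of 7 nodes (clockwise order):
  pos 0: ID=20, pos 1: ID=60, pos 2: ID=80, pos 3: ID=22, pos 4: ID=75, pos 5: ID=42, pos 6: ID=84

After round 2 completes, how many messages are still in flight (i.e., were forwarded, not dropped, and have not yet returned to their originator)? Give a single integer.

Round 1: pos1(id60) recv 20: drop; pos2(id80) recv 60: drop; pos3(id22) recv 80: fwd; pos4(id75) recv 22: drop; pos5(id42) recv 75: fwd; pos6(id84) recv 42: drop; pos0(id20) recv 84: fwd
Round 2: pos4(id75) recv 80: fwd; pos6(id84) recv 75: drop; pos1(id60) recv 84: fwd
After round 2: 2 messages still in flight

Answer: 2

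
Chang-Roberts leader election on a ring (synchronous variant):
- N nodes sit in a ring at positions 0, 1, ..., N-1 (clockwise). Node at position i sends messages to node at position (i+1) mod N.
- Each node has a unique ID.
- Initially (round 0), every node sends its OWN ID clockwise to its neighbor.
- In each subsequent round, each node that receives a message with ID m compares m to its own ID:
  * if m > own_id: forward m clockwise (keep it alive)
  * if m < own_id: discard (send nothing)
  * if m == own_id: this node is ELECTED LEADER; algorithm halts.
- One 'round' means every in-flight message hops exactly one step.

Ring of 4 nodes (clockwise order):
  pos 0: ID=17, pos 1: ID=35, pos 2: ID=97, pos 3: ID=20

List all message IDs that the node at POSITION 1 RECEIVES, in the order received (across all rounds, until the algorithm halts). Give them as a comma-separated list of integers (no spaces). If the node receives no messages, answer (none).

Answer: 17,20,97

Derivation:
Round 1: pos1(id35) recv 17: drop; pos2(id97) recv 35: drop; pos3(id20) recv 97: fwd; pos0(id17) recv 20: fwd
Round 2: pos0(id17) recv 97: fwd; pos1(id35) recv 20: drop
Round 3: pos1(id35) recv 97: fwd
Round 4: pos2(id97) recv 97: ELECTED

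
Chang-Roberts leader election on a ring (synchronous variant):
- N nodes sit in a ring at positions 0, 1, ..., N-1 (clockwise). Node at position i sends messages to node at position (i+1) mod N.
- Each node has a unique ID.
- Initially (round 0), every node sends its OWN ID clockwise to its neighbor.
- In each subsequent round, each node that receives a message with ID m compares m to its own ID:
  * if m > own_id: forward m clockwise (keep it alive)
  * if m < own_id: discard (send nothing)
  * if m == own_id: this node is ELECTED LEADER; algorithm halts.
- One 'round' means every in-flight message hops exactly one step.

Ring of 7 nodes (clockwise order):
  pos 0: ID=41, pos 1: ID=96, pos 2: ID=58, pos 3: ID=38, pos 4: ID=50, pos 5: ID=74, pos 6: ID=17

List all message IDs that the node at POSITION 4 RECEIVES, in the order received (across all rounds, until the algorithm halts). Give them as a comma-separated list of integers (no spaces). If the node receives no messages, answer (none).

Answer: 38,58,96

Derivation:
Round 1: pos1(id96) recv 41: drop; pos2(id58) recv 96: fwd; pos3(id38) recv 58: fwd; pos4(id50) recv 38: drop; pos5(id74) recv 50: drop; pos6(id17) recv 74: fwd; pos0(id41) recv 17: drop
Round 2: pos3(id38) recv 96: fwd; pos4(id50) recv 58: fwd; pos0(id41) recv 74: fwd
Round 3: pos4(id50) recv 96: fwd; pos5(id74) recv 58: drop; pos1(id96) recv 74: drop
Round 4: pos5(id74) recv 96: fwd
Round 5: pos6(id17) recv 96: fwd
Round 6: pos0(id41) recv 96: fwd
Round 7: pos1(id96) recv 96: ELECTED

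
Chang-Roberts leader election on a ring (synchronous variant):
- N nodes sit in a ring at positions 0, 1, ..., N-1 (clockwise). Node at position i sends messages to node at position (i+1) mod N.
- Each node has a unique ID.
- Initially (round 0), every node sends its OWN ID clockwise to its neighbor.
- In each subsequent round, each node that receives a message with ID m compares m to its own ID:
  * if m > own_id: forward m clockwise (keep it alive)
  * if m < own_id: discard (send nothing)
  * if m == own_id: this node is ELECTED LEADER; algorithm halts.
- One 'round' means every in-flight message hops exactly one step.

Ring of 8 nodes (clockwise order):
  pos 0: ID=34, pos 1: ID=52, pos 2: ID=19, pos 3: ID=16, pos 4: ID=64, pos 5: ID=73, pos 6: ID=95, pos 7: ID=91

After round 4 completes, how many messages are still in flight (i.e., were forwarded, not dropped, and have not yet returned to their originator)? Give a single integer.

Answer: 2

Derivation:
Round 1: pos1(id52) recv 34: drop; pos2(id19) recv 52: fwd; pos3(id16) recv 19: fwd; pos4(id64) recv 16: drop; pos5(id73) recv 64: drop; pos6(id95) recv 73: drop; pos7(id91) recv 95: fwd; pos0(id34) recv 91: fwd
Round 2: pos3(id16) recv 52: fwd; pos4(id64) recv 19: drop; pos0(id34) recv 95: fwd; pos1(id52) recv 91: fwd
Round 3: pos4(id64) recv 52: drop; pos1(id52) recv 95: fwd; pos2(id19) recv 91: fwd
Round 4: pos2(id19) recv 95: fwd; pos3(id16) recv 91: fwd
After round 4: 2 messages still in flight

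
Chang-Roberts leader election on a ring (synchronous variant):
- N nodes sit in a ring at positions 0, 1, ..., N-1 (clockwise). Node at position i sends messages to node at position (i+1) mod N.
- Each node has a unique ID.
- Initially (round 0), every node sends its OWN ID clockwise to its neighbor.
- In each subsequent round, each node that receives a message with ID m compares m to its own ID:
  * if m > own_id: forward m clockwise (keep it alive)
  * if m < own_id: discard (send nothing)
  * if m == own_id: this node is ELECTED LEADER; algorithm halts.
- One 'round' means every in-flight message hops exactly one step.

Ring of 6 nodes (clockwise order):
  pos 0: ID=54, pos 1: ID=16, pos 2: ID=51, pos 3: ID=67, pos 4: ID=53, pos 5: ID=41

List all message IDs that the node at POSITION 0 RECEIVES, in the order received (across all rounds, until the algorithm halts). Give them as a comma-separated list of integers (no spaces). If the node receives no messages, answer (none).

Answer: 41,53,67

Derivation:
Round 1: pos1(id16) recv 54: fwd; pos2(id51) recv 16: drop; pos3(id67) recv 51: drop; pos4(id53) recv 67: fwd; pos5(id41) recv 53: fwd; pos0(id54) recv 41: drop
Round 2: pos2(id51) recv 54: fwd; pos5(id41) recv 67: fwd; pos0(id54) recv 53: drop
Round 3: pos3(id67) recv 54: drop; pos0(id54) recv 67: fwd
Round 4: pos1(id16) recv 67: fwd
Round 5: pos2(id51) recv 67: fwd
Round 6: pos3(id67) recv 67: ELECTED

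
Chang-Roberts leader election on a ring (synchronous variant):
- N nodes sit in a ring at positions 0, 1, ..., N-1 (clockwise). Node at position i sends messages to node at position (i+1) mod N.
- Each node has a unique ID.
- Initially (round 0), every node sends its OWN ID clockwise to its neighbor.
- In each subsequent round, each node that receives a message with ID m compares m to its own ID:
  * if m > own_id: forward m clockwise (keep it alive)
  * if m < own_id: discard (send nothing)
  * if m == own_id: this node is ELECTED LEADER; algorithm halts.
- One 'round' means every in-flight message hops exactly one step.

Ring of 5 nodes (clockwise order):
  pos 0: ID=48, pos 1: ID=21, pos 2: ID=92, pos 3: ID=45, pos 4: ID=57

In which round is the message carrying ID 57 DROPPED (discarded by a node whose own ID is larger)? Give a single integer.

Round 1: pos1(id21) recv 48: fwd; pos2(id92) recv 21: drop; pos3(id45) recv 92: fwd; pos4(id57) recv 45: drop; pos0(id48) recv 57: fwd
Round 2: pos2(id92) recv 48: drop; pos4(id57) recv 92: fwd; pos1(id21) recv 57: fwd
Round 3: pos0(id48) recv 92: fwd; pos2(id92) recv 57: drop
Round 4: pos1(id21) recv 92: fwd
Round 5: pos2(id92) recv 92: ELECTED
Message ID 57 originates at pos 4; dropped at pos 2 in round 3

Answer: 3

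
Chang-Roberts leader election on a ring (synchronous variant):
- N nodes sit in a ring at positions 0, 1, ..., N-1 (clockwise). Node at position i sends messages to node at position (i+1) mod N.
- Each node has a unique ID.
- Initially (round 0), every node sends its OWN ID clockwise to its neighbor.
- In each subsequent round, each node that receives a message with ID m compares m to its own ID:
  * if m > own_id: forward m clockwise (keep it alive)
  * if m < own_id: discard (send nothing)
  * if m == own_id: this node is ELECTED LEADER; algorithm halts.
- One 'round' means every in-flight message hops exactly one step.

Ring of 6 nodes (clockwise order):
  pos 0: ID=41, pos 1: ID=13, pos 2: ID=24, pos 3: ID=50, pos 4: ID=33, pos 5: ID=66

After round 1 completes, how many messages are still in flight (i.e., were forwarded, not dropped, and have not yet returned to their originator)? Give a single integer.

Round 1: pos1(id13) recv 41: fwd; pos2(id24) recv 13: drop; pos3(id50) recv 24: drop; pos4(id33) recv 50: fwd; pos5(id66) recv 33: drop; pos0(id41) recv 66: fwd
After round 1: 3 messages still in flight

Answer: 3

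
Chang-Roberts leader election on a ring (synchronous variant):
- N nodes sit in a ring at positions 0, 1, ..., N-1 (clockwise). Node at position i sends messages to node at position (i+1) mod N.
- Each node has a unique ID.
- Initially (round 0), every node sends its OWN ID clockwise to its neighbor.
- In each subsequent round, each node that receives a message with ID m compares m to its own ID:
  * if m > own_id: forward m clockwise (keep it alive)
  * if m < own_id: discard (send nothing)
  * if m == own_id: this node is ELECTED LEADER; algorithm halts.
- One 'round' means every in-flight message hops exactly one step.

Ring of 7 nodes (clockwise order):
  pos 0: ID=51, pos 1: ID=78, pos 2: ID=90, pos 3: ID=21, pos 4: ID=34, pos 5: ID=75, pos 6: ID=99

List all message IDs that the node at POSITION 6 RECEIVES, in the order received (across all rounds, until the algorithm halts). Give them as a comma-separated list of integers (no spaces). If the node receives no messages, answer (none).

Answer: 75,90,99

Derivation:
Round 1: pos1(id78) recv 51: drop; pos2(id90) recv 78: drop; pos3(id21) recv 90: fwd; pos4(id34) recv 21: drop; pos5(id75) recv 34: drop; pos6(id99) recv 75: drop; pos0(id51) recv 99: fwd
Round 2: pos4(id34) recv 90: fwd; pos1(id78) recv 99: fwd
Round 3: pos5(id75) recv 90: fwd; pos2(id90) recv 99: fwd
Round 4: pos6(id99) recv 90: drop; pos3(id21) recv 99: fwd
Round 5: pos4(id34) recv 99: fwd
Round 6: pos5(id75) recv 99: fwd
Round 7: pos6(id99) recv 99: ELECTED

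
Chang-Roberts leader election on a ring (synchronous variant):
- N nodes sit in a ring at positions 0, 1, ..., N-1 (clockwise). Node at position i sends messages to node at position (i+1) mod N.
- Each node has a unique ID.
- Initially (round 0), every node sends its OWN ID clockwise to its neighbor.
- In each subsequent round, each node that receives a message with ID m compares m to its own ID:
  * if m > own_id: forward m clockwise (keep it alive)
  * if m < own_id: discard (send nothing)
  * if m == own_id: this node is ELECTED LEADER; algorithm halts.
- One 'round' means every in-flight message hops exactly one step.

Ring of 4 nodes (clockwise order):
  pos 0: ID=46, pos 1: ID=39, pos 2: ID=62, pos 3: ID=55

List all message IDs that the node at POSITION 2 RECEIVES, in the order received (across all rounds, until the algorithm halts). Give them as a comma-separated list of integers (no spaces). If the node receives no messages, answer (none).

Answer: 39,46,55,62

Derivation:
Round 1: pos1(id39) recv 46: fwd; pos2(id62) recv 39: drop; pos3(id55) recv 62: fwd; pos0(id46) recv 55: fwd
Round 2: pos2(id62) recv 46: drop; pos0(id46) recv 62: fwd; pos1(id39) recv 55: fwd
Round 3: pos1(id39) recv 62: fwd; pos2(id62) recv 55: drop
Round 4: pos2(id62) recv 62: ELECTED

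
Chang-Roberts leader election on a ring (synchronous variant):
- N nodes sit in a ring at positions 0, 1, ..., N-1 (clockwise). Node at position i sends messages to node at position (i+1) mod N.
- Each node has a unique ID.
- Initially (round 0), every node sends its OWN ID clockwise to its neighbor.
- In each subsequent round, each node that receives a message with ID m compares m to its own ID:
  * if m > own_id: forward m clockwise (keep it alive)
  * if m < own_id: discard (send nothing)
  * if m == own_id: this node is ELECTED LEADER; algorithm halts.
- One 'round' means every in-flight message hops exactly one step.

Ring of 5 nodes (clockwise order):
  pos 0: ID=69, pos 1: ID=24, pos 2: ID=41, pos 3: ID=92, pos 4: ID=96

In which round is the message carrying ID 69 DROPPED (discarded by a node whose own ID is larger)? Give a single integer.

Answer: 3

Derivation:
Round 1: pos1(id24) recv 69: fwd; pos2(id41) recv 24: drop; pos3(id92) recv 41: drop; pos4(id96) recv 92: drop; pos0(id69) recv 96: fwd
Round 2: pos2(id41) recv 69: fwd; pos1(id24) recv 96: fwd
Round 3: pos3(id92) recv 69: drop; pos2(id41) recv 96: fwd
Round 4: pos3(id92) recv 96: fwd
Round 5: pos4(id96) recv 96: ELECTED
Message ID 69 originates at pos 0; dropped at pos 3 in round 3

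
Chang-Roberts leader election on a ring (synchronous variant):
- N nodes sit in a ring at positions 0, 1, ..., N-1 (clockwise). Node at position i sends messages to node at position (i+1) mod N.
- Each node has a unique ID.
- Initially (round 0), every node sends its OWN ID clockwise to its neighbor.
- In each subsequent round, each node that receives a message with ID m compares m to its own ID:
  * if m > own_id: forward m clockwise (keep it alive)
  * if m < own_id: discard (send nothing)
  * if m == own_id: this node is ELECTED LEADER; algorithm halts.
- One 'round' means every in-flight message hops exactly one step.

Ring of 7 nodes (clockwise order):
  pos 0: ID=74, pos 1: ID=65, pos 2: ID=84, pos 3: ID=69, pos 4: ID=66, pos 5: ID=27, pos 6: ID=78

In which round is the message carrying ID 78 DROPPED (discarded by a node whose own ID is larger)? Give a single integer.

Answer: 3

Derivation:
Round 1: pos1(id65) recv 74: fwd; pos2(id84) recv 65: drop; pos3(id69) recv 84: fwd; pos4(id66) recv 69: fwd; pos5(id27) recv 66: fwd; pos6(id78) recv 27: drop; pos0(id74) recv 78: fwd
Round 2: pos2(id84) recv 74: drop; pos4(id66) recv 84: fwd; pos5(id27) recv 69: fwd; pos6(id78) recv 66: drop; pos1(id65) recv 78: fwd
Round 3: pos5(id27) recv 84: fwd; pos6(id78) recv 69: drop; pos2(id84) recv 78: drop
Round 4: pos6(id78) recv 84: fwd
Round 5: pos0(id74) recv 84: fwd
Round 6: pos1(id65) recv 84: fwd
Round 7: pos2(id84) recv 84: ELECTED
Message ID 78 originates at pos 6; dropped at pos 2 in round 3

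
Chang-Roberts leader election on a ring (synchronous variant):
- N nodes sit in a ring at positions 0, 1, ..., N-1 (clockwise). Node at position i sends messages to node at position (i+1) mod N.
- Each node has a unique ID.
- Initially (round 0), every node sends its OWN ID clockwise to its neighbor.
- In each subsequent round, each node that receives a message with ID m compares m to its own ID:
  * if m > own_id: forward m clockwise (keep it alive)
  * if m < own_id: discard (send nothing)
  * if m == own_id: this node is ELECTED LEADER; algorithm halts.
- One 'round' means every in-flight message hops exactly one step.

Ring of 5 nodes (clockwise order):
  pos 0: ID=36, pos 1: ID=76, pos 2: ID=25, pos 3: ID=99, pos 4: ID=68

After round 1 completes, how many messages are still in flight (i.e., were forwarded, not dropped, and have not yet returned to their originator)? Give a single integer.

Answer: 3

Derivation:
Round 1: pos1(id76) recv 36: drop; pos2(id25) recv 76: fwd; pos3(id99) recv 25: drop; pos4(id68) recv 99: fwd; pos0(id36) recv 68: fwd
After round 1: 3 messages still in flight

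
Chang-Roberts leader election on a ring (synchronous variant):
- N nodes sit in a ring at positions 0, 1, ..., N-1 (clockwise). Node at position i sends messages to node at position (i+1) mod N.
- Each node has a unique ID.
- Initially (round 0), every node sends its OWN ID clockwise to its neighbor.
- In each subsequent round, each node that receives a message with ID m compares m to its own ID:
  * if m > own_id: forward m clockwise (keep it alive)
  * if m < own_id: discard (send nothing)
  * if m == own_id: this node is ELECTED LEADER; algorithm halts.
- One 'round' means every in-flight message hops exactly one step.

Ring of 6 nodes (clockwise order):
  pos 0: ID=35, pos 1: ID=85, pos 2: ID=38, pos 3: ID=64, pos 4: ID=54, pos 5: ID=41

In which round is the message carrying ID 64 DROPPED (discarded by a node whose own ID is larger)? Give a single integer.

Round 1: pos1(id85) recv 35: drop; pos2(id38) recv 85: fwd; pos3(id64) recv 38: drop; pos4(id54) recv 64: fwd; pos5(id41) recv 54: fwd; pos0(id35) recv 41: fwd
Round 2: pos3(id64) recv 85: fwd; pos5(id41) recv 64: fwd; pos0(id35) recv 54: fwd; pos1(id85) recv 41: drop
Round 3: pos4(id54) recv 85: fwd; pos0(id35) recv 64: fwd; pos1(id85) recv 54: drop
Round 4: pos5(id41) recv 85: fwd; pos1(id85) recv 64: drop
Round 5: pos0(id35) recv 85: fwd
Round 6: pos1(id85) recv 85: ELECTED
Message ID 64 originates at pos 3; dropped at pos 1 in round 4

Answer: 4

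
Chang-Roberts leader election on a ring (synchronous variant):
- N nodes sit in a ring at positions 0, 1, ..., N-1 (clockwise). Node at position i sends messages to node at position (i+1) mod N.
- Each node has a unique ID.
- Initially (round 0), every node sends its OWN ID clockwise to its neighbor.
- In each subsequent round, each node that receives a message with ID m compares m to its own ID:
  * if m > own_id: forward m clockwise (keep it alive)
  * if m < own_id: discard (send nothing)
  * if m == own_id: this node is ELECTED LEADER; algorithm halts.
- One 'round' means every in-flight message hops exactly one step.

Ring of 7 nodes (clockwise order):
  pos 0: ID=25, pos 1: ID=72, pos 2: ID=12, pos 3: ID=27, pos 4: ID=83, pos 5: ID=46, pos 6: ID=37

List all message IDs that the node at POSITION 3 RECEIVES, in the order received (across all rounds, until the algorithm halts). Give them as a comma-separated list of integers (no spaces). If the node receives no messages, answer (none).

Round 1: pos1(id72) recv 25: drop; pos2(id12) recv 72: fwd; pos3(id27) recv 12: drop; pos4(id83) recv 27: drop; pos5(id46) recv 83: fwd; pos6(id37) recv 46: fwd; pos0(id25) recv 37: fwd
Round 2: pos3(id27) recv 72: fwd; pos6(id37) recv 83: fwd; pos0(id25) recv 46: fwd; pos1(id72) recv 37: drop
Round 3: pos4(id83) recv 72: drop; pos0(id25) recv 83: fwd; pos1(id72) recv 46: drop
Round 4: pos1(id72) recv 83: fwd
Round 5: pos2(id12) recv 83: fwd
Round 6: pos3(id27) recv 83: fwd
Round 7: pos4(id83) recv 83: ELECTED

Answer: 12,72,83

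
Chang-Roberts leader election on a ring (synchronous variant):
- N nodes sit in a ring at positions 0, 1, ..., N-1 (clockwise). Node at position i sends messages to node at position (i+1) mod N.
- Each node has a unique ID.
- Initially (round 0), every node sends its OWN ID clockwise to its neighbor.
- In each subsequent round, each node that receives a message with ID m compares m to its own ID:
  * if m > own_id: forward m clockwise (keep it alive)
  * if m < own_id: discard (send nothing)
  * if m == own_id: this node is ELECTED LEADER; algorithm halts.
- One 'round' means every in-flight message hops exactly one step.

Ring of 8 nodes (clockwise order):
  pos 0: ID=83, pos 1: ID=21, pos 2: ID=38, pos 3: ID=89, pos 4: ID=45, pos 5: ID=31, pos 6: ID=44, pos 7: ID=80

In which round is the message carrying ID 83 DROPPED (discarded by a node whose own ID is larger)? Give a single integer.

Round 1: pos1(id21) recv 83: fwd; pos2(id38) recv 21: drop; pos3(id89) recv 38: drop; pos4(id45) recv 89: fwd; pos5(id31) recv 45: fwd; pos6(id44) recv 31: drop; pos7(id80) recv 44: drop; pos0(id83) recv 80: drop
Round 2: pos2(id38) recv 83: fwd; pos5(id31) recv 89: fwd; pos6(id44) recv 45: fwd
Round 3: pos3(id89) recv 83: drop; pos6(id44) recv 89: fwd; pos7(id80) recv 45: drop
Round 4: pos7(id80) recv 89: fwd
Round 5: pos0(id83) recv 89: fwd
Round 6: pos1(id21) recv 89: fwd
Round 7: pos2(id38) recv 89: fwd
Round 8: pos3(id89) recv 89: ELECTED
Message ID 83 originates at pos 0; dropped at pos 3 in round 3

Answer: 3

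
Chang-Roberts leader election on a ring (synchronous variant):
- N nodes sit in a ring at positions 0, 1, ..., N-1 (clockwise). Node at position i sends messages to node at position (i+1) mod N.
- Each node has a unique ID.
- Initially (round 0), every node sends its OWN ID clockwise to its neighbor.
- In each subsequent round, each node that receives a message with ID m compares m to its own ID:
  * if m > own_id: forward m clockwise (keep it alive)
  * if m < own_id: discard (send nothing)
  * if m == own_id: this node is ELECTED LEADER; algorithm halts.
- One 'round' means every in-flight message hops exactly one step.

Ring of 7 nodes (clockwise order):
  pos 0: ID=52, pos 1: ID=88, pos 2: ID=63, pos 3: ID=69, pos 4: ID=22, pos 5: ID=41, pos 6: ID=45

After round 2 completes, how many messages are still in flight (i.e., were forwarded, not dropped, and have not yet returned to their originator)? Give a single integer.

Round 1: pos1(id88) recv 52: drop; pos2(id63) recv 88: fwd; pos3(id69) recv 63: drop; pos4(id22) recv 69: fwd; pos5(id41) recv 22: drop; pos6(id45) recv 41: drop; pos0(id52) recv 45: drop
Round 2: pos3(id69) recv 88: fwd; pos5(id41) recv 69: fwd
After round 2: 2 messages still in flight

Answer: 2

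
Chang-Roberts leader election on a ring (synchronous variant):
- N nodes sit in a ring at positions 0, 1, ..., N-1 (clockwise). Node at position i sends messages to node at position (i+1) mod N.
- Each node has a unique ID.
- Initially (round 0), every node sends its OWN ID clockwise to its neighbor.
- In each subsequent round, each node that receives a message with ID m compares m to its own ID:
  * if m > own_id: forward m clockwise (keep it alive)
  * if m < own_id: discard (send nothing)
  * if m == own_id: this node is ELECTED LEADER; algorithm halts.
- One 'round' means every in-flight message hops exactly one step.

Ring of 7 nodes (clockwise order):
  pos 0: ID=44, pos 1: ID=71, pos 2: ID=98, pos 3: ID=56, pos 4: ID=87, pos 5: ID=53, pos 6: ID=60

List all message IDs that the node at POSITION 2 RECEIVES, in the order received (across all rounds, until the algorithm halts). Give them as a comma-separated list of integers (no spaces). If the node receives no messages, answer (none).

Answer: 71,87,98

Derivation:
Round 1: pos1(id71) recv 44: drop; pos2(id98) recv 71: drop; pos3(id56) recv 98: fwd; pos4(id87) recv 56: drop; pos5(id53) recv 87: fwd; pos6(id60) recv 53: drop; pos0(id44) recv 60: fwd
Round 2: pos4(id87) recv 98: fwd; pos6(id60) recv 87: fwd; pos1(id71) recv 60: drop
Round 3: pos5(id53) recv 98: fwd; pos0(id44) recv 87: fwd
Round 4: pos6(id60) recv 98: fwd; pos1(id71) recv 87: fwd
Round 5: pos0(id44) recv 98: fwd; pos2(id98) recv 87: drop
Round 6: pos1(id71) recv 98: fwd
Round 7: pos2(id98) recv 98: ELECTED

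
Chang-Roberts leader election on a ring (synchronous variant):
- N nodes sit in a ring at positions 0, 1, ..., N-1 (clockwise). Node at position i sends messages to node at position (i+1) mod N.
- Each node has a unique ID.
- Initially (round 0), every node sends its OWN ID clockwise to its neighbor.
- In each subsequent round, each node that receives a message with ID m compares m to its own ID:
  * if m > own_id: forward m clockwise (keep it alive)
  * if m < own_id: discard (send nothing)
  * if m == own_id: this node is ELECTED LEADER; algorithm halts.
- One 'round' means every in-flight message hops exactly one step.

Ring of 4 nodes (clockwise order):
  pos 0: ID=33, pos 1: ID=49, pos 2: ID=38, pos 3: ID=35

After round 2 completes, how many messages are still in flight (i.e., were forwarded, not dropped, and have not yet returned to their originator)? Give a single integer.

Answer: 2

Derivation:
Round 1: pos1(id49) recv 33: drop; pos2(id38) recv 49: fwd; pos3(id35) recv 38: fwd; pos0(id33) recv 35: fwd
Round 2: pos3(id35) recv 49: fwd; pos0(id33) recv 38: fwd; pos1(id49) recv 35: drop
After round 2: 2 messages still in flight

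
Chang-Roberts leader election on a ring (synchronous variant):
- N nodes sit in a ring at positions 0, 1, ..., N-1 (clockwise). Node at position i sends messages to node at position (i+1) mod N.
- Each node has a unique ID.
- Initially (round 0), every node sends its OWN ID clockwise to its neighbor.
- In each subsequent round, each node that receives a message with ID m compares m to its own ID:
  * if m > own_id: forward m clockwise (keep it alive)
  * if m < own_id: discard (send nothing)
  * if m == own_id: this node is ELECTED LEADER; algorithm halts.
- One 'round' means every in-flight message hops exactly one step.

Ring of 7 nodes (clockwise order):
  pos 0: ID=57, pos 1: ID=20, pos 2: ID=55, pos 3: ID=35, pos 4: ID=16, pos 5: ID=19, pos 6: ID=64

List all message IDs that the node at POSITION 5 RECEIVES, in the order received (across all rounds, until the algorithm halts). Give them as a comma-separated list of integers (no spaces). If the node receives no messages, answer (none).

Answer: 16,35,55,57,64

Derivation:
Round 1: pos1(id20) recv 57: fwd; pos2(id55) recv 20: drop; pos3(id35) recv 55: fwd; pos4(id16) recv 35: fwd; pos5(id19) recv 16: drop; pos6(id64) recv 19: drop; pos0(id57) recv 64: fwd
Round 2: pos2(id55) recv 57: fwd; pos4(id16) recv 55: fwd; pos5(id19) recv 35: fwd; pos1(id20) recv 64: fwd
Round 3: pos3(id35) recv 57: fwd; pos5(id19) recv 55: fwd; pos6(id64) recv 35: drop; pos2(id55) recv 64: fwd
Round 4: pos4(id16) recv 57: fwd; pos6(id64) recv 55: drop; pos3(id35) recv 64: fwd
Round 5: pos5(id19) recv 57: fwd; pos4(id16) recv 64: fwd
Round 6: pos6(id64) recv 57: drop; pos5(id19) recv 64: fwd
Round 7: pos6(id64) recv 64: ELECTED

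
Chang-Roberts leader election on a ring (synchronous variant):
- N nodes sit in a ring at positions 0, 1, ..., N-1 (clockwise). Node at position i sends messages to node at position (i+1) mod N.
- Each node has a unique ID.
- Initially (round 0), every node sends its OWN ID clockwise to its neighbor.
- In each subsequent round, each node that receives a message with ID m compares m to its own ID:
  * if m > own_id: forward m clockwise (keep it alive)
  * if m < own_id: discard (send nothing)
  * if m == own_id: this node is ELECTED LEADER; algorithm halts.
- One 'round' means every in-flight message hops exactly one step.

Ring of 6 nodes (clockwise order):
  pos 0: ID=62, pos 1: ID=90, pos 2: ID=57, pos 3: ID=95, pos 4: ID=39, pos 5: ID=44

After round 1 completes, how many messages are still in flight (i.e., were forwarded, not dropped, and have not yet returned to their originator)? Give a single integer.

Round 1: pos1(id90) recv 62: drop; pos2(id57) recv 90: fwd; pos3(id95) recv 57: drop; pos4(id39) recv 95: fwd; pos5(id44) recv 39: drop; pos0(id62) recv 44: drop
After round 1: 2 messages still in flight

Answer: 2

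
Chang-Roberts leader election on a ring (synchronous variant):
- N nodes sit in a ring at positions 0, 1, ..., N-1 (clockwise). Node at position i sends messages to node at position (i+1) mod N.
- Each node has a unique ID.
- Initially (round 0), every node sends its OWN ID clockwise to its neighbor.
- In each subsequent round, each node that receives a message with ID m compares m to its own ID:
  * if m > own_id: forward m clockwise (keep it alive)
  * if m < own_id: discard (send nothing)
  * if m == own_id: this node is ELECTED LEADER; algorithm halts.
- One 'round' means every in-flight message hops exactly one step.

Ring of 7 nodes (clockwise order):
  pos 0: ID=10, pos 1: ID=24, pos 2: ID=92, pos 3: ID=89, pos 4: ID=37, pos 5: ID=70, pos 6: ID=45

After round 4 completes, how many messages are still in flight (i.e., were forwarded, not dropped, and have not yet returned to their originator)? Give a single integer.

Answer: 2

Derivation:
Round 1: pos1(id24) recv 10: drop; pos2(id92) recv 24: drop; pos3(id89) recv 92: fwd; pos4(id37) recv 89: fwd; pos5(id70) recv 37: drop; pos6(id45) recv 70: fwd; pos0(id10) recv 45: fwd
Round 2: pos4(id37) recv 92: fwd; pos5(id70) recv 89: fwd; pos0(id10) recv 70: fwd; pos1(id24) recv 45: fwd
Round 3: pos5(id70) recv 92: fwd; pos6(id45) recv 89: fwd; pos1(id24) recv 70: fwd; pos2(id92) recv 45: drop
Round 4: pos6(id45) recv 92: fwd; pos0(id10) recv 89: fwd; pos2(id92) recv 70: drop
After round 4: 2 messages still in flight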